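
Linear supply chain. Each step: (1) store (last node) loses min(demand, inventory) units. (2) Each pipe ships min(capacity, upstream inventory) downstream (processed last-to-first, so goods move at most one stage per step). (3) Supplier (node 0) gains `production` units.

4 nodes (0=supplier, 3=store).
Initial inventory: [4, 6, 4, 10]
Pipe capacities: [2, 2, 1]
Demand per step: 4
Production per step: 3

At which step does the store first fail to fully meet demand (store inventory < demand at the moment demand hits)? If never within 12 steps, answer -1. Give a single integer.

Step 1: demand=4,sold=4 ship[2->3]=1 ship[1->2]=2 ship[0->1]=2 prod=3 -> [5 6 5 7]
Step 2: demand=4,sold=4 ship[2->3]=1 ship[1->2]=2 ship[0->1]=2 prod=3 -> [6 6 6 4]
Step 3: demand=4,sold=4 ship[2->3]=1 ship[1->2]=2 ship[0->1]=2 prod=3 -> [7 6 7 1]
Step 4: demand=4,sold=1 ship[2->3]=1 ship[1->2]=2 ship[0->1]=2 prod=3 -> [8 6 8 1]
Step 5: demand=4,sold=1 ship[2->3]=1 ship[1->2]=2 ship[0->1]=2 prod=3 -> [9 6 9 1]
Step 6: demand=4,sold=1 ship[2->3]=1 ship[1->2]=2 ship[0->1]=2 prod=3 -> [10 6 10 1]
Step 7: demand=4,sold=1 ship[2->3]=1 ship[1->2]=2 ship[0->1]=2 prod=3 -> [11 6 11 1]
Step 8: demand=4,sold=1 ship[2->3]=1 ship[1->2]=2 ship[0->1]=2 prod=3 -> [12 6 12 1]
Step 9: demand=4,sold=1 ship[2->3]=1 ship[1->2]=2 ship[0->1]=2 prod=3 -> [13 6 13 1]
Step 10: demand=4,sold=1 ship[2->3]=1 ship[1->2]=2 ship[0->1]=2 prod=3 -> [14 6 14 1]
Step 11: demand=4,sold=1 ship[2->3]=1 ship[1->2]=2 ship[0->1]=2 prod=3 -> [15 6 15 1]
Step 12: demand=4,sold=1 ship[2->3]=1 ship[1->2]=2 ship[0->1]=2 prod=3 -> [16 6 16 1]
First stockout at step 4

4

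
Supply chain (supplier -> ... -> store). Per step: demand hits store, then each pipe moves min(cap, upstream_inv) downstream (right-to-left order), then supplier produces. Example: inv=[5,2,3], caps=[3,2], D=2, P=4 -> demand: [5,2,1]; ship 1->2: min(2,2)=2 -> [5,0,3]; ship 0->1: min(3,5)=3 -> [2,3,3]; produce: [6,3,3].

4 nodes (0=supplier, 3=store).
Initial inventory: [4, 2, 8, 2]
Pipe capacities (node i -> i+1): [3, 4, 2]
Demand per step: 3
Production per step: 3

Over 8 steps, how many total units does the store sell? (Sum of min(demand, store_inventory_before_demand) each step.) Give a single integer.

Answer: 16

Derivation:
Step 1: sold=2 (running total=2) -> [4 3 8 2]
Step 2: sold=2 (running total=4) -> [4 3 9 2]
Step 3: sold=2 (running total=6) -> [4 3 10 2]
Step 4: sold=2 (running total=8) -> [4 3 11 2]
Step 5: sold=2 (running total=10) -> [4 3 12 2]
Step 6: sold=2 (running total=12) -> [4 3 13 2]
Step 7: sold=2 (running total=14) -> [4 3 14 2]
Step 8: sold=2 (running total=16) -> [4 3 15 2]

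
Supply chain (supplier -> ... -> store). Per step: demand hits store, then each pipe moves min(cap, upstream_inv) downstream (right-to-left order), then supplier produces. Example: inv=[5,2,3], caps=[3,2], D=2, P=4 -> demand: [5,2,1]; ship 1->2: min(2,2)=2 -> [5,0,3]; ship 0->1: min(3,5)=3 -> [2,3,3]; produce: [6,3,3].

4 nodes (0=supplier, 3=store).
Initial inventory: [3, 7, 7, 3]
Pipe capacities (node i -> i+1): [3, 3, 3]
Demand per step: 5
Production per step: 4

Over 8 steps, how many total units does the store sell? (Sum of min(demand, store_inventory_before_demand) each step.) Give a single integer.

Answer: 24

Derivation:
Step 1: sold=3 (running total=3) -> [4 7 7 3]
Step 2: sold=3 (running total=6) -> [5 7 7 3]
Step 3: sold=3 (running total=9) -> [6 7 7 3]
Step 4: sold=3 (running total=12) -> [7 7 7 3]
Step 5: sold=3 (running total=15) -> [8 7 7 3]
Step 6: sold=3 (running total=18) -> [9 7 7 3]
Step 7: sold=3 (running total=21) -> [10 7 7 3]
Step 8: sold=3 (running total=24) -> [11 7 7 3]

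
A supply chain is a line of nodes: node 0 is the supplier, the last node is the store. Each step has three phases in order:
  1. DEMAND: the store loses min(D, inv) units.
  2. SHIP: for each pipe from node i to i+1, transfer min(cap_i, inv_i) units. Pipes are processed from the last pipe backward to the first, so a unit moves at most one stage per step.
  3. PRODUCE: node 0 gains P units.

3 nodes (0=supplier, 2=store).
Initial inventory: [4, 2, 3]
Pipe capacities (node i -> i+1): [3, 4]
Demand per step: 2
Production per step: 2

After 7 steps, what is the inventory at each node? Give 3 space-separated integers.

Step 1: demand=2,sold=2 ship[1->2]=2 ship[0->1]=3 prod=2 -> inv=[3 3 3]
Step 2: demand=2,sold=2 ship[1->2]=3 ship[0->1]=3 prod=2 -> inv=[2 3 4]
Step 3: demand=2,sold=2 ship[1->2]=3 ship[0->1]=2 prod=2 -> inv=[2 2 5]
Step 4: demand=2,sold=2 ship[1->2]=2 ship[0->1]=2 prod=2 -> inv=[2 2 5]
Step 5: demand=2,sold=2 ship[1->2]=2 ship[0->1]=2 prod=2 -> inv=[2 2 5]
Step 6: demand=2,sold=2 ship[1->2]=2 ship[0->1]=2 prod=2 -> inv=[2 2 5]
Step 7: demand=2,sold=2 ship[1->2]=2 ship[0->1]=2 prod=2 -> inv=[2 2 5]

2 2 5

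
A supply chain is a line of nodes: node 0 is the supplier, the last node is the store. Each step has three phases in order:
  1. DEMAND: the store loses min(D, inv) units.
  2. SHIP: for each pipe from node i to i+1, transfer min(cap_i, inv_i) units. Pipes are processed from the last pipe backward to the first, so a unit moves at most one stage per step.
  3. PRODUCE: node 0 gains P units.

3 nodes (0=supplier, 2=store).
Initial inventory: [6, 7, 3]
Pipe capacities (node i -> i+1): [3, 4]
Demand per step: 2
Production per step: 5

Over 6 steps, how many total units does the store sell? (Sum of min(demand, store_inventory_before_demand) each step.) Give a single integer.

Answer: 12

Derivation:
Step 1: sold=2 (running total=2) -> [8 6 5]
Step 2: sold=2 (running total=4) -> [10 5 7]
Step 3: sold=2 (running total=6) -> [12 4 9]
Step 4: sold=2 (running total=8) -> [14 3 11]
Step 5: sold=2 (running total=10) -> [16 3 12]
Step 6: sold=2 (running total=12) -> [18 3 13]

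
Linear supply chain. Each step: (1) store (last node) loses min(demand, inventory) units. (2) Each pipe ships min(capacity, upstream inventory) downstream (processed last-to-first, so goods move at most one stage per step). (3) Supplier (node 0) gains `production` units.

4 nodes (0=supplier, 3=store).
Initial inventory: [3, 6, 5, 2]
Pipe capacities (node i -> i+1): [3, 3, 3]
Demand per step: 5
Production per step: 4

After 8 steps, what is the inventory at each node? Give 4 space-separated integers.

Step 1: demand=5,sold=2 ship[2->3]=3 ship[1->2]=3 ship[0->1]=3 prod=4 -> inv=[4 6 5 3]
Step 2: demand=5,sold=3 ship[2->3]=3 ship[1->2]=3 ship[0->1]=3 prod=4 -> inv=[5 6 5 3]
Step 3: demand=5,sold=3 ship[2->3]=3 ship[1->2]=3 ship[0->1]=3 prod=4 -> inv=[6 6 5 3]
Step 4: demand=5,sold=3 ship[2->3]=3 ship[1->2]=3 ship[0->1]=3 prod=4 -> inv=[7 6 5 3]
Step 5: demand=5,sold=3 ship[2->3]=3 ship[1->2]=3 ship[0->1]=3 prod=4 -> inv=[8 6 5 3]
Step 6: demand=5,sold=3 ship[2->3]=3 ship[1->2]=3 ship[0->1]=3 prod=4 -> inv=[9 6 5 3]
Step 7: demand=5,sold=3 ship[2->3]=3 ship[1->2]=3 ship[0->1]=3 prod=4 -> inv=[10 6 5 3]
Step 8: demand=5,sold=3 ship[2->3]=3 ship[1->2]=3 ship[0->1]=3 prod=4 -> inv=[11 6 5 3]

11 6 5 3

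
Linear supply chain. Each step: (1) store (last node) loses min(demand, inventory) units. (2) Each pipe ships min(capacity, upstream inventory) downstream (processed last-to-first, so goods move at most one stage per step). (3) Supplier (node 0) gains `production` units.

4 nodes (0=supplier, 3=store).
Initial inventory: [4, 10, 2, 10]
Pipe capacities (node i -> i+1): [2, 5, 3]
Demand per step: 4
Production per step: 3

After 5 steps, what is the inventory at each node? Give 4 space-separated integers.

Step 1: demand=4,sold=4 ship[2->3]=2 ship[1->2]=5 ship[0->1]=2 prod=3 -> inv=[5 7 5 8]
Step 2: demand=4,sold=4 ship[2->3]=3 ship[1->2]=5 ship[0->1]=2 prod=3 -> inv=[6 4 7 7]
Step 3: demand=4,sold=4 ship[2->3]=3 ship[1->2]=4 ship[0->1]=2 prod=3 -> inv=[7 2 8 6]
Step 4: demand=4,sold=4 ship[2->3]=3 ship[1->2]=2 ship[0->1]=2 prod=3 -> inv=[8 2 7 5]
Step 5: demand=4,sold=4 ship[2->3]=3 ship[1->2]=2 ship[0->1]=2 prod=3 -> inv=[9 2 6 4]

9 2 6 4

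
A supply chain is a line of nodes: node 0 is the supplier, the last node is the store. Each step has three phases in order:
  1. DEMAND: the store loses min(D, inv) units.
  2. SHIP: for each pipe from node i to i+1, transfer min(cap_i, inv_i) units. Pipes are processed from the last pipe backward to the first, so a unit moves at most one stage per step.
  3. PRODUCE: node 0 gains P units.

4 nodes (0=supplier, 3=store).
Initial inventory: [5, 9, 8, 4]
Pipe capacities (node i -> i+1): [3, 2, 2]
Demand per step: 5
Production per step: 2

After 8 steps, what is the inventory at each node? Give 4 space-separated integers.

Step 1: demand=5,sold=4 ship[2->3]=2 ship[1->2]=2 ship[0->1]=3 prod=2 -> inv=[4 10 8 2]
Step 2: demand=5,sold=2 ship[2->3]=2 ship[1->2]=2 ship[0->1]=3 prod=2 -> inv=[3 11 8 2]
Step 3: demand=5,sold=2 ship[2->3]=2 ship[1->2]=2 ship[0->1]=3 prod=2 -> inv=[2 12 8 2]
Step 4: demand=5,sold=2 ship[2->3]=2 ship[1->2]=2 ship[0->1]=2 prod=2 -> inv=[2 12 8 2]
Step 5: demand=5,sold=2 ship[2->3]=2 ship[1->2]=2 ship[0->1]=2 prod=2 -> inv=[2 12 8 2]
Step 6: demand=5,sold=2 ship[2->3]=2 ship[1->2]=2 ship[0->1]=2 prod=2 -> inv=[2 12 8 2]
Step 7: demand=5,sold=2 ship[2->3]=2 ship[1->2]=2 ship[0->1]=2 prod=2 -> inv=[2 12 8 2]
Step 8: demand=5,sold=2 ship[2->3]=2 ship[1->2]=2 ship[0->1]=2 prod=2 -> inv=[2 12 8 2]

2 12 8 2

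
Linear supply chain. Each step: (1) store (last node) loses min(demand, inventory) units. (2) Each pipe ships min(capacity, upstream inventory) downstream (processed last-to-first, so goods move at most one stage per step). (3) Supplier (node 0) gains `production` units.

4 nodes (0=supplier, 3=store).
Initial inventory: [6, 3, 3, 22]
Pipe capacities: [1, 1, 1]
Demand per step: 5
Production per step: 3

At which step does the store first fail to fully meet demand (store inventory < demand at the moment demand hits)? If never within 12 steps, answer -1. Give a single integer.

Step 1: demand=5,sold=5 ship[2->3]=1 ship[1->2]=1 ship[0->1]=1 prod=3 -> [8 3 3 18]
Step 2: demand=5,sold=5 ship[2->3]=1 ship[1->2]=1 ship[0->1]=1 prod=3 -> [10 3 3 14]
Step 3: demand=5,sold=5 ship[2->3]=1 ship[1->2]=1 ship[0->1]=1 prod=3 -> [12 3 3 10]
Step 4: demand=5,sold=5 ship[2->3]=1 ship[1->2]=1 ship[0->1]=1 prod=3 -> [14 3 3 6]
Step 5: demand=5,sold=5 ship[2->3]=1 ship[1->2]=1 ship[0->1]=1 prod=3 -> [16 3 3 2]
Step 6: demand=5,sold=2 ship[2->3]=1 ship[1->2]=1 ship[0->1]=1 prod=3 -> [18 3 3 1]
Step 7: demand=5,sold=1 ship[2->3]=1 ship[1->2]=1 ship[0->1]=1 prod=3 -> [20 3 3 1]
Step 8: demand=5,sold=1 ship[2->3]=1 ship[1->2]=1 ship[0->1]=1 prod=3 -> [22 3 3 1]
Step 9: demand=5,sold=1 ship[2->3]=1 ship[1->2]=1 ship[0->1]=1 prod=3 -> [24 3 3 1]
Step 10: demand=5,sold=1 ship[2->3]=1 ship[1->2]=1 ship[0->1]=1 prod=3 -> [26 3 3 1]
Step 11: demand=5,sold=1 ship[2->3]=1 ship[1->2]=1 ship[0->1]=1 prod=3 -> [28 3 3 1]
Step 12: demand=5,sold=1 ship[2->3]=1 ship[1->2]=1 ship[0->1]=1 prod=3 -> [30 3 3 1]
First stockout at step 6

6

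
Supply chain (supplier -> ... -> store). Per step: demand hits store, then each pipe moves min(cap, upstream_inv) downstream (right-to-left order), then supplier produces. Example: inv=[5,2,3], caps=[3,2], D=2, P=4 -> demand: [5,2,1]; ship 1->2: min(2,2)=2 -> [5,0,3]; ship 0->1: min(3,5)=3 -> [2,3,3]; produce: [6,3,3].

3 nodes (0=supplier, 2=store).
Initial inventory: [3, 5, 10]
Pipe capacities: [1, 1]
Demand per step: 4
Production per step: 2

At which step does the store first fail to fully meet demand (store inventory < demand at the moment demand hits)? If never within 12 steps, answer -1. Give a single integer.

Step 1: demand=4,sold=4 ship[1->2]=1 ship[0->1]=1 prod=2 -> [4 5 7]
Step 2: demand=4,sold=4 ship[1->2]=1 ship[0->1]=1 prod=2 -> [5 5 4]
Step 3: demand=4,sold=4 ship[1->2]=1 ship[0->1]=1 prod=2 -> [6 5 1]
Step 4: demand=4,sold=1 ship[1->2]=1 ship[0->1]=1 prod=2 -> [7 5 1]
Step 5: demand=4,sold=1 ship[1->2]=1 ship[0->1]=1 prod=2 -> [8 5 1]
Step 6: demand=4,sold=1 ship[1->2]=1 ship[0->1]=1 prod=2 -> [9 5 1]
Step 7: demand=4,sold=1 ship[1->2]=1 ship[0->1]=1 prod=2 -> [10 5 1]
Step 8: demand=4,sold=1 ship[1->2]=1 ship[0->1]=1 prod=2 -> [11 5 1]
Step 9: demand=4,sold=1 ship[1->2]=1 ship[0->1]=1 prod=2 -> [12 5 1]
Step 10: demand=4,sold=1 ship[1->2]=1 ship[0->1]=1 prod=2 -> [13 5 1]
Step 11: demand=4,sold=1 ship[1->2]=1 ship[0->1]=1 prod=2 -> [14 5 1]
Step 12: demand=4,sold=1 ship[1->2]=1 ship[0->1]=1 prod=2 -> [15 5 1]
First stockout at step 4

4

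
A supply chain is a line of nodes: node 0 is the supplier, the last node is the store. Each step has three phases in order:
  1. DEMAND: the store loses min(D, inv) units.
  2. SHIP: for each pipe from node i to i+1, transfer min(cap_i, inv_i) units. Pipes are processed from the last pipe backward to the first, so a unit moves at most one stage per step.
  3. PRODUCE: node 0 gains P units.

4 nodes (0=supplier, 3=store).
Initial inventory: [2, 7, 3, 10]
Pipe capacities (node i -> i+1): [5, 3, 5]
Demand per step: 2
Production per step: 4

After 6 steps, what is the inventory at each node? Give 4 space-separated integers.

Step 1: demand=2,sold=2 ship[2->3]=3 ship[1->2]=3 ship[0->1]=2 prod=4 -> inv=[4 6 3 11]
Step 2: demand=2,sold=2 ship[2->3]=3 ship[1->2]=3 ship[0->1]=4 prod=4 -> inv=[4 7 3 12]
Step 3: demand=2,sold=2 ship[2->3]=3 ship[1->2]=3 ship[0->1]=4 prod=4 -> inv=[4 8 3 13]
Step 4: demand=2,sold=2 ship[2->3]=3 ship[1->2]=3 ship[0->1]=4 prod=4 -> inv=[4 9 3 14]
Step 5: demand=2,sold=2 ship[2->3]=3 ship[1->2]=3 ship[0->1]=4 prod=4 -> inv=[4 10 3 15]
Step 6: demand=2,sold=2 ship[2->3]=3 ship[1->2]=3 ship[0->1]=4 prod=4 -> inv=[4 11 3 16]

4 11 3 16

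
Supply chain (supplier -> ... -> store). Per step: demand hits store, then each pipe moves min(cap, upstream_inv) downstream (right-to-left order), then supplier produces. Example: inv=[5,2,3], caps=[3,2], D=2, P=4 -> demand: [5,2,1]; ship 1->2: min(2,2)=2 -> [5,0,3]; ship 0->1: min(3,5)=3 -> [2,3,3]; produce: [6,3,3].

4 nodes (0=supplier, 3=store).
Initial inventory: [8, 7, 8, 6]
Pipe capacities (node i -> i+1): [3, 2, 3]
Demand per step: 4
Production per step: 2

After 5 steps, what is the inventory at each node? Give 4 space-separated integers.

Step 1: demand=4,sold=4 ship[2->3]=3 ship[1->2]=2 ship[0->1]=3 prod=2 -> inv=[7 8 7 5]
Step 2: demand=4,sold=4 ship[2->3]=3 ship[1->2]=2 ship[0->1]=3 prod=2 -> inv=[6 9 6 4]
Step 3: demand=4,sold=4 ship[2->3]=3 ship[1->2]=2 ship[0->1]=3 prod=2 -> inv=[5 10 5 3]
Step 4: demand=4,sold=3 ship[2->3]=3 ship[1->2]=2 ship[0->1]=3 prod=2 -> inv=[4 11 4 3]
Step 5: demand=4,sold=3 ship[2->3]=3 ship[1->2]=2 ship[0->1]=3 prod=2 -> inv=[3 12 3 3]

3 12 3 3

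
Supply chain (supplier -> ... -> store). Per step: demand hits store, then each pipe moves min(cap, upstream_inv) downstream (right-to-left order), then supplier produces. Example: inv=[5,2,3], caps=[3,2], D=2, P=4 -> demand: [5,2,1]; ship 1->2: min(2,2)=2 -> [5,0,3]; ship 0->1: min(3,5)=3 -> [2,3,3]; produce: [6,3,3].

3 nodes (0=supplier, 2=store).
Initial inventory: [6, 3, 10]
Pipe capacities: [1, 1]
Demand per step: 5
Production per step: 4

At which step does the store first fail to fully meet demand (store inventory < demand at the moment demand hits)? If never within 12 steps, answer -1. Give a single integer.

Step 1: demand=5,sold=5 ship[1->2]=1 ship[0->1]=1 prod=4 -> [9 3 6]
Step 2: demand=5,sold=5 ship[1->2]=1 ship[0->1]=1 prod=4 -> [12 3 2]
Step 3: demand=5,sold=2 ship[1->2]=1 ship[0->1]=1 prod=4 -> [15 3 1]
Step 4: demand=5,sold=1 ship[1->2]=1 ship[0->1]=1 prod=4 -> [18 3 1]
Step 5: demand=5,sold=1 ship[1->2]=1 ship[0->1]=1 prod=4 -> [21 3 1]
Step 6: demand=5,sold=1 ship[1->2]=1 ship[0->1]=1 prod=4 -> [24 3 1]
Step 7: demand=5,sold=1 ship[1->2]=1 ship[0->1]=1 prod=4 -> [27 3 1]
Step 8: demand=5,sold=1 ship[1->2]=1 ship[0->1]=1 prod=4 -> [30 3 1]
Step 9: demand=5,sold=1 ship[1->2]=1 ship[0->1]=1 prod=4 -> [33 3 1]
Step 10: demand=5,sold=1 ship[1->2]=1 ship[0->1]=1 prod=4 -> [36 3 1]
Step 11: demand=5,sold=1 ship[1->2]=1 ship[0->1]=1 prod=4 -> [39 3 1]
Step 12: demand=5,sold=1 ship[1->2]=1 ship[0->1]=1 prod=4 -> [42 3 1]
First stockout at step 3

3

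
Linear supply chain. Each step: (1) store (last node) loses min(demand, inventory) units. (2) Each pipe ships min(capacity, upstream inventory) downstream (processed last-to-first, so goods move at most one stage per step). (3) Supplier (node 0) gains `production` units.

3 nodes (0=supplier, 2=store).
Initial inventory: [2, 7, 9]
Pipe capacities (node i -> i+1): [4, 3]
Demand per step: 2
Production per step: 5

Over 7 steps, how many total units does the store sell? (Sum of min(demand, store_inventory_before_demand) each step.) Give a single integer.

Answer: 14

Derivation:
Step 1: sold=2 (running total=2) -> [5 6 10]
Step 2: sold=2 (running total=4) -> [6 7 11]
Step 3: sold=2 (running total=6) -> [7 8 12]
Step 4: sold=2 (running total=8) -> [8 9 13]
Step 5: sold=2 (running total=10) -> [9 10 14]
Step 6: sold=2 (running total=12) -> [10 11 15]
Step 7: sold=2 (running total=14) -> [11 12 16]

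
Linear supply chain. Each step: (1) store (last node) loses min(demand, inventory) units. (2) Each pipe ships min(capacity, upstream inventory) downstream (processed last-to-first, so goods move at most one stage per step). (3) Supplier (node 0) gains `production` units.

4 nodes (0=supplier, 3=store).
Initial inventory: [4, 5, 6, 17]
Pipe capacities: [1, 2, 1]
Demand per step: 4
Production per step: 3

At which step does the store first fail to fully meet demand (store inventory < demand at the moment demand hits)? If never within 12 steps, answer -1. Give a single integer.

Step 1: demand=4,sold=4 ship[2->3]=1 ship[1->2]=2 ship[0->1]=1 prod=3 -> [6 4 7 14]
Step 2: demand=4,sold=4 ship[2->3]=1 ship[1->2]=2 ship[0->1]=1 prod=3 -> [8 3 8 11]
Step 3: demand=4,sold=4 ship[2->3]=1 ship[1->2]=2 ship[0->1]=1 prod=3 -> [10 2 9 8]
Step 4: demand=4,sold=4 ship[2->3]=1 ship[1->2]=2 ship[0->1]=1 prod=3 -> [12 1 10 5]
Step 5: demand=4,sold=4 ship[2->3]=1 ship[1->2]=1 ship[0->1]=1 prod=3 -> [14 1 10 2]
Step 6: demand=4,sold=2 ship[2->3]=1 ship[1->2]=1 ship[0->1]=1 prod=3 -> [16 1 10 1]
Step 7: demand=4,sold=1 ship[2->3]=1 ship[1->2]=1 ship[0->1]=1 prod=3 -> [18 1 10 1]
Step 8: demand=4,sold=1 ship[2->3]=1 ship[1->2]=1 ship[0->1]=1 prod=3 -> [20 1 10 1]
Step 9: demand=4,sold=1 ship[2->3]=1 ship[1->2]=1 ship[0->1]=1 prod=3 -> [22 1 10 1]
Step 10: demand=4,sold=1 ship[2->3]=1 ship[1->2]=1 ship[0->1]=1 prod=3 -> [24 1 10 1]
Step 11: demand=4,sold=1 ship[2->3]=1 ship[1->2]=1 ship[0->1]=1 prod=3 -> [26 1 10 1]
Step 12: demand=4,sold=1 ship[2->3]=1 ship[1->2]=1 ship[0->1]=1 prod=3 -> [28 1 10 1]
First stockout at step 6

6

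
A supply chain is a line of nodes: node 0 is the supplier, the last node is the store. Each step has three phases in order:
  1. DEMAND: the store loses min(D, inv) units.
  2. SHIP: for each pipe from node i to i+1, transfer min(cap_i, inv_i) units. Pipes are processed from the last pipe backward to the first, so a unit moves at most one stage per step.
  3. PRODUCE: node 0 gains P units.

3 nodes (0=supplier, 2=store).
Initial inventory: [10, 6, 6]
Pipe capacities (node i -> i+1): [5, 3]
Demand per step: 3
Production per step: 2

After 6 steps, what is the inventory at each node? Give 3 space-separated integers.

Step 1: demand=3,sold=3 ship[1->2]=3 ship[0->1]=5 prod=2 -> inv=[7 8 6]
Step 2: demand=3,sold=3 ship[1->2]=3 ship[0->1]=5 prod=2 -> inv=[4 10 6]
Step 3: demand=3,sold=3 ship[1->2]=3 ship[0->1]=4 prod=2 -> inv=[2 11 6]
Step 4: demand=3,sold=3 ship[1->2]=3 ship[0->1]=2 prod=2 -> inv=[2 10 6]
Step 5: demand=3,sold=3 ship[1->2]=3 ship[0->1]=2 prod=2 -> inv=[2 9 6]
Step 6: demand=3,sold=3 ship[1->2]=3 ship[0->1]=2 prod=2 -> inv=[2 8 6]

2 8 6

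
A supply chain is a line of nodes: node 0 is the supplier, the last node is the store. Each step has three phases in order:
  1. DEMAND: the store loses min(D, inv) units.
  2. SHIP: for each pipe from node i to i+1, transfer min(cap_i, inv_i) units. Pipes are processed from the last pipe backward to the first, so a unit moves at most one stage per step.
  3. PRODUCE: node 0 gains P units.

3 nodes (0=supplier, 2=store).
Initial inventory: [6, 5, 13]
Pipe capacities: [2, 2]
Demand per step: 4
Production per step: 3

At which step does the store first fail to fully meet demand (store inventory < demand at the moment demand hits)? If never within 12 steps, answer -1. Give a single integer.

Step 1: demand=4,sold=4 ship[1->2]=2 ship[0->1]=2 prod=3 -> [7 5 11]
Step 2: demand=4,sold=4 ship[1->2]=2 ship[0->1]=2 prod=3 -> [8 5 9]
Step 3: demand=4,sold=4 ship[1->2]=2 ship[0->1]=2 prod=3 -> [9 5 7]
Step 4: demand=4,sold=4 ship[1->2]=2 ship[0->1]=2 prod=3 -> [10 5 5]
Step 5: demand=4,sold=4 ship[1->2]=2 ship[0->1]=2 prod=3 -> [11 5 3]
Step 6: demand=4,sold=3 ship[1->2]=2 ship[0->1]=2 prod=3 -> [12 5 2]
Step 7: demand=4,sold=2 ship[1->2]=2 ship[0->1]=2 prod=3 -> [13 5 2]
Step 8: demand=4,sold=2 ship[1->2]=2 ship[0->1]=2 prod=3 -> [14 5 2]
Step 9: demand=4,sold=2 ship[1->2]=2 ship[0->1]=2 prod=3 -> [15 5 2]
Step 10: demand=4,sold=2 ship[1->2]=2 ship[0->1]=2 prod=3 -> [16 5 2]
Step 11: demand=4,sold=2 ship[1->2]=2 ship[0->1]=2 prod=3 -> [17 5 2]
Step 12: demand=4,sold=2 ship[1->2]=2 ship[0->1]=2 prod=3 -> [18 5 2]
First stockout at step 6

6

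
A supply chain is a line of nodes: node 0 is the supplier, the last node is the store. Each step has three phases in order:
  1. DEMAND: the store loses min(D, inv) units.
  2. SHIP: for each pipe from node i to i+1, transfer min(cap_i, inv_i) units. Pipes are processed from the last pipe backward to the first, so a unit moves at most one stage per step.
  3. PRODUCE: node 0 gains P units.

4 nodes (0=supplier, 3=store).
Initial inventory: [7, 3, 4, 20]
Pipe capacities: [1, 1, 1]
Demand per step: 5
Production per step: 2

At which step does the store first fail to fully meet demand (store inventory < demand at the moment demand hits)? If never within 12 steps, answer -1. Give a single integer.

Step 1: demand=5,sold=5 ship[2->3]=1 ship[1->2]=1 ship[0->1]=1 prod=2 -> [8 3 4 16]
Step 2: demand=5,sold=5 ship[2->3]=1 ship[1->2]=1 ship[0->1]=1 prod=2 -> [9 3 4 12]
Step 3: demand=5,sold=5 ship[2->3]=1 ship[1->2]=1 ship[0->1]=1 prod=2 -> [10 3 4 8]
Step 4: demand=5,sold=5 ship[2->3]=1 ship[1->2]=1 ship[0->1]=1 prod=2 -> [11 3 4 4]
Step 5: demand=5,sold=4 ship[2->3]=1 ship[1->2]=1 ship[0->1]=1 prod=2 -> [12 3 4 1]
Step 6: demand=5,sold=1 ship[2->3]=1 ship[1->2]=1 ship[0->1]=1 prod=2 -> [13 3 4 1]
Step 7: demand=5,sold=1 ship[2->3]=1 ship[1->2]=1 ship[0->1]=1 prod=2 -> [14 3 4 1]
Step 8: demand=5,sold=1 ship[2->3]=1 ship[1->2]=1 ship[0->1]=1 prod=2 -> [15 3 4 1]
Step 9: demand=5,sold=1 ship[2->3]=1 ship[1->2]=1 ship[0->1]=1 prod=2 -> [16 3 4 1]
Step 10: demand=5,sold=1 ship[2->3]=1 ship[1->2]=1 ship[0->1]=1 prod=2 -> [17 3 4 1]
Step 11: demand=5,sold=1 ship[2->3]=1 ship[1->2]=1 ship[0->1]=1 prod=2 -> [18 3 4 1]
Step 12: demand=5,sold=1 ship[2->3]=1 ship[1->2]=1 ship[0->1]=1 prod=2 -> [19 3 4 1]
First stockout at step 5

5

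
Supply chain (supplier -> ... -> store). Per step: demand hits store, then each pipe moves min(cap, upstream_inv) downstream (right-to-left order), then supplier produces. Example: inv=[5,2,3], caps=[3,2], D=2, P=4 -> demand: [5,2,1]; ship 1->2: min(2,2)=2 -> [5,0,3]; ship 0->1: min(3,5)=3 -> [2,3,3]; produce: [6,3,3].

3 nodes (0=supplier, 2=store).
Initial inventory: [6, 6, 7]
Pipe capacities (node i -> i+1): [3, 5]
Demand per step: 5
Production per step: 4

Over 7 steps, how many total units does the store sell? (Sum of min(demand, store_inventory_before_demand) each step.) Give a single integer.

Answer: 28

Derivation:
Step 1: sold=5 (running total=5) -> [7 4 7]
Step 2: sold=5 (running total=10) -> [8 3 6]
Step 3: sold=5 (running total=15) -> [9 3 4]
Step 4: sold=4 (running total=19) -> [10 3 3]
Step 5: sold=3 (running total=22) -> [11 3 3]
Step 6: sold=3 (running total=25) -> [12 3 3]
Step 7: sold=3 (running total=28) -> [13 3 3]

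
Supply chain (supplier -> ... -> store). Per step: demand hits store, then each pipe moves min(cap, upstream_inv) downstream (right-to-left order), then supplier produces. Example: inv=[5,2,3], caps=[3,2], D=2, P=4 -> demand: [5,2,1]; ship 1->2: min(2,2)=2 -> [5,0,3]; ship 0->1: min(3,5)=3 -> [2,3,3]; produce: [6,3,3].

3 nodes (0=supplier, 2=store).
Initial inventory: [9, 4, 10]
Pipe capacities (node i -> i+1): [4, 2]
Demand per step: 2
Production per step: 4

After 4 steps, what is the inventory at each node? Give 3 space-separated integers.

Step 1: demand=2,sold=2 ship[1->2]=2 ship[0->1]=4 prod=4 -> inv=[9 6 10]
Step 2: demand=2,sold=2 ship[1->2]=2 ship[0->1]=4 prod=4 -> inv=[9 8 10]
Step 3: demand=2,sold=2 ship[1->2]=2 ship[0->1]=4 prod=4 -> inv=[9 10 10]
Step 4: demand=2,sold=2 ship[1->2]=2 ship[0->1]=4 prod=4 -> inv=[9 12 10]

9 12 10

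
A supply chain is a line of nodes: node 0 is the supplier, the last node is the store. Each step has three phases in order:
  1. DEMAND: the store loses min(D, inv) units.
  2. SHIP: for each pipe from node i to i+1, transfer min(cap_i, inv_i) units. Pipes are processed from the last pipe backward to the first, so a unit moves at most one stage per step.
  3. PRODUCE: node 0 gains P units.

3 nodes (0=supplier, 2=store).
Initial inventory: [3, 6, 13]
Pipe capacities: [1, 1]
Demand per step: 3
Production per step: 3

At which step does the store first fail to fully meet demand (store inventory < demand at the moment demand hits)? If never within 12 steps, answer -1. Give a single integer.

Step 1: demand=3,sold=3 ship[1->2]=1 ship[0->1]=1 prod=3 -> [5 6 11]
Step 2: demand=3,sold=3 ship[1->2]=1 ship[0->1]=1 prod=3 -> [7 6 9]
Step 3: demand=3,sold=3 ship[1->2]=1 ship[0->1]=1 prod=3 -> [9 6 7]
Step 4: demand=3,sold=3 ship[1->2]=1 ship[0->1]=1 prod=3 -> [11 6 5]
Step 5: demand=3,sold=3 ship[1->2]=1 ship[0->1]=1 prod=3 -> [13 6 3]
Step 6: demand=3,sold=3 ship[1->2]=1 ship[0->1]=1 prod=3 -> [15 6 1]
Step 7: demand=3,sold=1 ship[1->2]=1 ship[0->1]=1 prod=3 -> [17 6 1]
Step 8: demand=3,sold=1 ship[1->2]=1 ship[0->1]=1 prod=3 -> [19 6 1]
Step 9: demand=3,sold=1 ship[1->2]=1 ship[0->1]=1 prod=3 -> [21 6 1]
Step 10: demand=3,sold=1 ship[1->2]=1 ship[0->1]=1 prod=3 -> [23 6 1]
Step 11: demand=3,sold=1 ship[1->2]=1 ship[0->1]=1 prod=3 -> [25 6 1]
Step 12: demand=3,sold=1 ship[1->2]=1 ship[0->1]=1 prod=3 -> [27 6 1]
First stockout at step 7

7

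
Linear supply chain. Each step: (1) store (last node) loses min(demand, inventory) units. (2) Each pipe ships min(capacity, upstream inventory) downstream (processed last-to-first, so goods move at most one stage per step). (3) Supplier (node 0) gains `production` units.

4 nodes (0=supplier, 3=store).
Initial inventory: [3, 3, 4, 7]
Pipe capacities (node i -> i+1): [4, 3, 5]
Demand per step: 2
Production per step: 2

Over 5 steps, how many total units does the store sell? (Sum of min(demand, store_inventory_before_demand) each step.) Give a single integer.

Step 1: sold=2 (running total=2) -> [2 3 3 9]
Step 2: sold=2 (running total=4) -> [2 2 3 10]
Step 3: sold=2 (running total=6) -> [2 2 2 11]
Step 4: sold=2 (running total=8) -> [2 2 2 11]
Step 5: sold=2 (running total=10) -> [2 2 2 11]

Answer: 10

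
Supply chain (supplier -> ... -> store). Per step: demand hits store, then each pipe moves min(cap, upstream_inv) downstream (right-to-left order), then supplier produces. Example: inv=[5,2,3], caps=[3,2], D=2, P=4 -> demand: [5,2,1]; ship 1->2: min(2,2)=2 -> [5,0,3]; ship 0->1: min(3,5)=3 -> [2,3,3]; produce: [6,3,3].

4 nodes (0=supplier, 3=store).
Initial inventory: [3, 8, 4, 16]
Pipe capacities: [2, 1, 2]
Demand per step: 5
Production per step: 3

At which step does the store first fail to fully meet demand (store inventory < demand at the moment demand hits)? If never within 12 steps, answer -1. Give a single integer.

Step 1: demand=5,sold=5 ship[2->3]=2 ship[1->2]=1 ship[0->1]=2 prod=3 -> [4 9 3 13]
Step 2: demand=5,sold=5 ship[2->3]=2 ship[1->2]=1 ship[0->1]=2 prod=3 -> [5 10 2 10]
Step 3: demand=5,sold=5 ship[2->3]=2 ship[1->2]=1 ship[0->1]=2 prod=3 -> [6 11 1 7]
Step 4: demand=5,sold=5 ship[2->3]=1 ship[1->2]=1 ship[0->1]=2 prod=3 -> [7 12 1 3]
Step 5: demand=5,sold=3 ship[2->3]=1 ship[1->2]=1 ship[0->1]=2 prod=3 -> [8 13 1 1]
Step 6: demand=5,sold=1 ship[2->3]=1 ship[1->2]=1 ship[0->1]=2 prod=3 -> [9 14 1 1]
Step 7: demand=5,sold=1 ship[2->3]=1 ship[1->2]=1 ship[0->1]=2 prod=3 -> [10 15 1 1]
Step 8: demand=5,sold=1 ship[2->3]=1 ship[1->2]=1 ship[0->1]=2 prod=3 -> [11 16 1 1]
Step 9: demand=5,sold=1 ship[2->3]=1 ship[1->2]=1 ship[0->1]=2 prod=3 -> [12 17 1 1]
Step 10: demand=5,sold=1 ship[2->3]=1 ship[1->2]=1 ship[0->1]=2 prod=3 -> [13 18 1 1]
Step 11: demand=5,sold=1 ship[2->3]=1 ship[1->2]=1 ship[0->1]=2 prod=3 -> [14 19 1 1]
Step 12: demand=5,sold=1 ship[2->3]=1 ship[1->2]=1 ship[0->1]=2 prod=3 -> [15 20 1 1]
First stockout at step 5

5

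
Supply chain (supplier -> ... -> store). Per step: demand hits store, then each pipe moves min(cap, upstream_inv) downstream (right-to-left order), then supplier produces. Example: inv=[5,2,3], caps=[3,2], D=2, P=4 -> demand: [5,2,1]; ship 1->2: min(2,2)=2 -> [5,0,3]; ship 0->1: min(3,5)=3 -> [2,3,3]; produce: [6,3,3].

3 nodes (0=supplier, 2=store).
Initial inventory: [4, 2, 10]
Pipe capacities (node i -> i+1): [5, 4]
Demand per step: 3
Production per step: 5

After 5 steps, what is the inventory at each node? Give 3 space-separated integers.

Step 1: demand=3,sold=3 ship[1->2]=2 ship[0->1]=4 prod=5 -> inv=[5 4 9]
Step 2: demand=3,sold=3 ship[1->2]=4 ship[0->1]=5 prod=5 -> inv=[5 5 10]
Step 3: demand=3,sold=3 ship[1->2]=4 ship[0->1]=5 prod=5 -> inv=[5 6 11]
Step 4: demand=3,sold=3 ship[1->2]=4 ship[0->1]=5 prod=5 -> inv=[5 7 12]
Step 5: demand=3,sold=3 ship[1->2]=4 ship[0->1]=5 prod=5 -> inv=[5 8 13]

5 8 13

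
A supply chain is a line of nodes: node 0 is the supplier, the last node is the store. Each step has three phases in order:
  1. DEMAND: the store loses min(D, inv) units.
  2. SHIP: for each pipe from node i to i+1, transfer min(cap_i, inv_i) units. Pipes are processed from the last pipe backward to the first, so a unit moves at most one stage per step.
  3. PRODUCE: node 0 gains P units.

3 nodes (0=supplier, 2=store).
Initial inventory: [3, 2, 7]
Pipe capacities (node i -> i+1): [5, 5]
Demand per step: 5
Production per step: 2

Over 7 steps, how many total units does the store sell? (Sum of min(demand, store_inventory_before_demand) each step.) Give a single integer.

Answer: 20

Derivation:
Step 1: sold=5 (running total=5) -> [2 3 4]
Step 2: sold=4 (running total=9) -> [2 2 3]
Step 3: sold=3 (running total=12) -> [2 2 2]
Step 4: sold=2 (running total=14) -> [2 2 2]
Step 5: sold=2 (running total=16) -> [2 2 2]
Step 6: sold=2 (running total=18) -> [2 2 2]
Step 7: sold=2 (running total=20) -> [2 2 2]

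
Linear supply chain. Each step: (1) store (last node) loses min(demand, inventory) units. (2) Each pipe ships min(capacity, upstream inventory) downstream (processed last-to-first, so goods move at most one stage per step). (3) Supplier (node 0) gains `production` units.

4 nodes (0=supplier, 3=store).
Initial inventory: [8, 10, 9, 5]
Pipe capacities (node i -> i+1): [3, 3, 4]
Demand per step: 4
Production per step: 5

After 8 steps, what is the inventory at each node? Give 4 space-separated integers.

Step 1: demand=4,sold=4 ship[2->3]=4 ship[1->2]=3 ship[0->1]=3 prod=5 -> inv=[10 10 8 5]
Step 2: demand=4,sold=4 ship[2->3]=4 ship[1->2]=3 ship[0->1]=3 prod=5 -> inv=[12 10 7 5]
Step 3: demand=4,sold=4 ship[2->3]=4 ship[1->2]=3 ship[0->1]=3 prod=5 -> inv=[14 10 6 5]
Step 4: demand=4,sold=4 ship[2->3]=4 ship[1->2]=3 ship[0->1]=3 prod=5 -> inv=[16 10 5 5]
Step 5: demand=4,sold=4 ship[2->3]=4 ship[1->2]=3 ship[0->1]=3 prod=5 -> inv=[18 10 4 5]
Step 6: demand=4,sold=4 ship[2->3]=4 ship[1->2]=3 ship[0->1]=3 prod=5 -> inv=[20 10 3 5]
Step 7: demand=4,sold=4 ship[2->3]=3 ship[1->2]=3 ship[0->1]=3 prod=5 -> inv=[22 10 3 4]
Step 8: demand=4,sold=4 ship[2->3]=3 ship[1->2]=3 ship[0->1]=3 prod=5 -> inv=[24 10 3 3]

24 10 3 3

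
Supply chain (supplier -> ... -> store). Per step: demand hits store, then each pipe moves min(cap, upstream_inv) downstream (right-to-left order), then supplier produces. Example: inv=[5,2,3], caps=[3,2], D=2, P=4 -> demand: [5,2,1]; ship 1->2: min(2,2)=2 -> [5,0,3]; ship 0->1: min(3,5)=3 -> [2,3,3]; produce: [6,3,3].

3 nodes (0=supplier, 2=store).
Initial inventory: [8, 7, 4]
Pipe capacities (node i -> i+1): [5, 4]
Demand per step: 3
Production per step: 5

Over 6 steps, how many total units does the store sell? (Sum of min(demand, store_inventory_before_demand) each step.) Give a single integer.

Answer: 18

Derivation:
Step 1: sold=3 (running total=3) -> [8 8 5]
Step 2: sold=3 (running total=6) -> [8 9 6]
Step 3: sold=3 (running total=9) -> [8 10 7]
Step 4: sold=3 (running total=12) -> [8 11 8]
Step 5: sold=3 (running total=15) -> [8 12 9]
Step 6: sold=3 (running total=18) -> [8 13 10]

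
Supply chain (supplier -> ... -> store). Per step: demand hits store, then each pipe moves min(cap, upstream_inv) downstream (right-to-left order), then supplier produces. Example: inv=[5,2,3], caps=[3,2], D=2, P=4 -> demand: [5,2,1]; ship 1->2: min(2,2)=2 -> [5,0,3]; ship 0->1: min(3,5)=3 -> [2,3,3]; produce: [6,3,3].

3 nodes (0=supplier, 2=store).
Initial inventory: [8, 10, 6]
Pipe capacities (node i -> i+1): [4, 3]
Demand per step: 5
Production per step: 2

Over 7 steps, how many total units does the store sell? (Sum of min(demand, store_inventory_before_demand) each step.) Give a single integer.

Step 1: sold=5 (running total=5) -> [6 11 4]
Step 2: sold=4 (running total=9) -> [4 12 3]
Step 3: sold=3 (running total=12) -> [2 13 3]
Step 4: sold=3 (running total=15) -> [2 12 3]
Step 5: sold=3 (running total=18) -> [2 11 3]
Step 6: sold=3 (running total=21) -> [2 10 3]
Step 7: sold=3 (running total=24) -> [2 9 3]

Answer: 24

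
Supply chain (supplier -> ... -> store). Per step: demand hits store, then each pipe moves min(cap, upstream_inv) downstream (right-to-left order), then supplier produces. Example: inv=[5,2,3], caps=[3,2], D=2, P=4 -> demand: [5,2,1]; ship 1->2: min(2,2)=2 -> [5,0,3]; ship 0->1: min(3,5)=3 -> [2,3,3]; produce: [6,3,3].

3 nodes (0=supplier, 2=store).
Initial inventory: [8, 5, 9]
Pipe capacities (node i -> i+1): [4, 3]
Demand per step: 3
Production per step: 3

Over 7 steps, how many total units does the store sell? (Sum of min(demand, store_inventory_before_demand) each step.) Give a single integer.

Step 1: sold=3 (running total=3) -> [7 6 9]
Step 2: sold=3 (running total=6) -> [6 7 9]
Step 3: sold=3 (running total=9) -> [5 8 9]
Step 4: sold=3 (running total=12) -> [4 9 9]
Step 5: sold=3 (running total=15) -> [3 10 9]
Step 6: sold=3 (running total=18) -> [3 10 9]
Step 7: sold=3 (running total=21) -> [3 10 9]

Answer: 21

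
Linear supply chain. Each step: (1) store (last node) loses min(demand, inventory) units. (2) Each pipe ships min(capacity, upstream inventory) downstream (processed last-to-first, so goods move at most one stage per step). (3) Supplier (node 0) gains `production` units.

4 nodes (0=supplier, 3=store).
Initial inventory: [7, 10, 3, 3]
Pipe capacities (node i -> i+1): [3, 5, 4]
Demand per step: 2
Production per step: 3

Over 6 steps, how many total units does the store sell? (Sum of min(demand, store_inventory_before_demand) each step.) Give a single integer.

Answer: 12

Derivation:
Step 1: sold=2 (running total=2) -> [7 8 5 4]
Step 2: sold=2 (running total=4) -> [7 6 6 6]
Step 3: sold=2 (running total=6) -> [7 4 7 8]
Step 4: sold=2 (running total=8) -> [7 3 7 10]
Step 5: sold=2 (running total=10) -> [7 3 6 12]
Step 6: sold=2 (running total=12) -> [7 3 5 14]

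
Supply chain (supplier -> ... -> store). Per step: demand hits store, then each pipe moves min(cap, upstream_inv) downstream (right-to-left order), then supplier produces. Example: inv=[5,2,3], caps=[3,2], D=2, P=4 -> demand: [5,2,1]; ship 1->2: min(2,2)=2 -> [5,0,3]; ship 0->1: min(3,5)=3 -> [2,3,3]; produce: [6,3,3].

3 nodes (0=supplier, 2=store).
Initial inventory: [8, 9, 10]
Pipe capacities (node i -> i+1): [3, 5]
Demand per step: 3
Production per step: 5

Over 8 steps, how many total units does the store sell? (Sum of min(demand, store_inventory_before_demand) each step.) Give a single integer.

Answer: 24

Derivation:
Step 1: sold=3 (running total=3) -> [10 7 12]
Step 2: sold=3 (running total=6) -> [12 5 14]
Step 3: sold=3 (running total=9) -> [14 3 16]
Step 4: sold=3 (running total=12) -> [16 3 16]
Step 5: sold=3 (running total=15) -> [18 3 16]
Step 6: sold=3 (running total=18) -> [20 3 16]
Step 7: sold=3 (running total=21) -> [22 3 16]
Step 8: sold=3 (running total=24) -> [24 3 16]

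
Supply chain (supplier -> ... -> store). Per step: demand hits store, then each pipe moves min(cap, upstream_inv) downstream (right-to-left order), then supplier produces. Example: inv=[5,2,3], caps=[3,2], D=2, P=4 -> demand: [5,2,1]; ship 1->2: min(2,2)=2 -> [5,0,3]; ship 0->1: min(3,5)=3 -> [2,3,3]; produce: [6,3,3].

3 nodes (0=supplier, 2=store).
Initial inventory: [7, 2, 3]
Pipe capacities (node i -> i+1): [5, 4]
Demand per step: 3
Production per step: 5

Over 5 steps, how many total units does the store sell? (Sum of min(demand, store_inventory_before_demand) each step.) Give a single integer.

Step 1: sold=3 (running total=3) -> [7 5 2]
Step 2: sold=2 (running total=5) -> [7 6 4]
Step 3: sold=3 (running total=8) -> [7 7 5]
Step 4: sold=3 (running total=11) -> [7 8 6]
Step 5: sold=3 (running total=14) -> [7 9 7]

Answer: 14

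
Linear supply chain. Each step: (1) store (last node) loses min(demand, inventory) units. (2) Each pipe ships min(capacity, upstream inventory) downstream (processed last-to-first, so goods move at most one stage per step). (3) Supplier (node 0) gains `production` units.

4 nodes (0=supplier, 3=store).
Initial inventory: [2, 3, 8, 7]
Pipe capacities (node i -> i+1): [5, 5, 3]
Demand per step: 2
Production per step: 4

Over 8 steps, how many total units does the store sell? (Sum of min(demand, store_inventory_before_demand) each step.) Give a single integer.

Answer: 16

Derivation:
Step 1: sold=2 (running total=2) -> [4 2 8 8]
Step 2: sold=2 (running total=4) -> [4 4 7 9]
Step 3: sold=2 (running total=6) -> [4 4 8 10]
Step 4: sold=2 (running total=8) -> [4 4 9 11]
Step 5: sold=2 (running total=10) -> [4 4 10 12]
Step 6: sold=2 (running total=12) -> [4 4 11 13]
Step 7: sold=2 (running total=14) -> [4 4 12 14]
Step 8: sold=2 (running total=16) -> [4 4 13 15]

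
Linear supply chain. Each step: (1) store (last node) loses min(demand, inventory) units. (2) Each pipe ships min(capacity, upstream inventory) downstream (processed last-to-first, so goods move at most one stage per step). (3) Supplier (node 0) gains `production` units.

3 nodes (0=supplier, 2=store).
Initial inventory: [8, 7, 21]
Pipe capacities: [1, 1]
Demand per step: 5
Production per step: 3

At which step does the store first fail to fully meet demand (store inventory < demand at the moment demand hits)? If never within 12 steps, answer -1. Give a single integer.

Step 1: demand=5,sold=5 ship[1->2]=1 ship[0->1]=1 prod=3 -> [10 7 17]
Step 2: demand=5,sold=5 ship[1->2]=1 ship[0->1]=1 prod=3 -> [12 7 13]
Step 3: demand=5,sold=5 ship[1->2]=1 ship[0->1]=1 prod=3 -> [14 7 9]
Step 4: demand=5,sold=5 ship[1->2]=1 ship[0->1]=1 prod=3 -> [16 7 5]
Step 5: demand=5,sold=5 ship[1->2]=1 ship[0->1]=1 prod=3 -> [18 7 1]
Step 6: demand=5,sold=1 ship[1->2]=1 ship[0->1]=1 prod=3 -> [20 7 1]
Step 7: demand=5,sold=1 ship[1->2]=1 ship[0->1]=1 prod=3 -> [22 7 1]
Step 8: demand=5,sold=1 ship[1->2]=1 ship[0->1]=1 prod=3 -> [24 7 1]
Step 9: demand=5,sold=1 ship[1->2]=1 ship[0->1]=1 prod=3 -> [26 7 1]
Step 10: demand=5,sold=1 ship[1->2]=1 ship[0->1]=1 prod=3 -> [28 7 1]
Step 11: demand=5,sold=1 ship[1->2]=1 ship[0->1]=1 prod=3 -> [30 7 1]
Step 12: demand=5,sold=1 ship[1->2]=1 ship[0->1]=1 prod=3 -> [32 7 1]
First stockout at step 6

6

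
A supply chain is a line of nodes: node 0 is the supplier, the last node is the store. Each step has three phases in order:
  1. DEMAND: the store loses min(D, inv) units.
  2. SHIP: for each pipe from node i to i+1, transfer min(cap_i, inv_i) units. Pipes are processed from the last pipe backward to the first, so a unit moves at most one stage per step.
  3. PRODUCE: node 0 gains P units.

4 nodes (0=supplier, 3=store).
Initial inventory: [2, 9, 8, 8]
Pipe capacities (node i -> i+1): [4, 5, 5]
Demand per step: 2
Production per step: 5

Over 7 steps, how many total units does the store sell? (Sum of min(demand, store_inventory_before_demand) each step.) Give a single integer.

Step 1: sold=2 (running total=2) -> [5 6 8 11]
Step 2: sold=2 (running total=4) -> [6 5 8 14]
Step 3: sold=2 (running total=6) -> [7 4 8 17]
Step 4: sold=2 (running total=8) -> [8 4 7 20]
Step 5: sold=2 (running total=10) -> [9 4 6 23]
Step 6: sold=2 (running total=12) -> [10 4 5 26]
Step 7: sold=2 (running total=14) -> [11 4 4 29]

Answer: 14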